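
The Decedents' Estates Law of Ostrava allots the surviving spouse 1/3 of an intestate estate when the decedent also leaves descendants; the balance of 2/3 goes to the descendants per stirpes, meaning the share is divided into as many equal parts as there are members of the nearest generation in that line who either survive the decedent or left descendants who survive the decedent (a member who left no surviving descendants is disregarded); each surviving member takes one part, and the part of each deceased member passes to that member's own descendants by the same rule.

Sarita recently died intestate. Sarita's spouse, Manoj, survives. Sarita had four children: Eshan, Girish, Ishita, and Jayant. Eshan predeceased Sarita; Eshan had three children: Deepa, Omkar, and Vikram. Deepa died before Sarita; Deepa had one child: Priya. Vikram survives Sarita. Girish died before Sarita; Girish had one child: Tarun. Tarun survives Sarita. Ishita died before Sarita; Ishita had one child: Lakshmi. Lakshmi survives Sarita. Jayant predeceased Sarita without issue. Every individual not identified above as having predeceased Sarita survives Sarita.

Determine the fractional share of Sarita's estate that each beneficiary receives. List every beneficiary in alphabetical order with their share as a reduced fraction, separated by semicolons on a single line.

Manoj, as surviving spouse, takes 1/3.
The remaining 2/3 passes to Sarita's descendants per stirpes.
Jayant left no surviving issue, so that branch lapses and is disregarded.
The 2/3 is divided into 3 equal shares of 2/9 among Eshan, Girish, Ishita.
Eshan predeceased; the 2/9 allotted to Eshan's branch passes to Eshan's issue by representation.
The 2/9 is divided into 3 equal shares of 2/27 among Deepa, Omkar, Vikram.
Deepa predeceased; the 2/27 allotted to Deepa's branch passes to Deepa's issue by representation.
Priya is the sole taker at this level and receives the full 2/27.
Omkar is living and takes 2/27.
Vikram is living and takes 2/27.
Girish predeceased; the 2/9 allotted to Girish's branch passes to Girish's issue by representation.
Tarun is the sole taker at this level and receives the full 2/9.
Ishita predeceased; the 2/9 allotted to Ishita's branch passes to Ishita's issue by representation.
Lakshmi is the sole taker at this level and receives the full 2/9.

Lakshmi 2/9; Manoj 1/3; Omkar 2/27; Priya 2/27; Tarun 2/9; Vikram 2/27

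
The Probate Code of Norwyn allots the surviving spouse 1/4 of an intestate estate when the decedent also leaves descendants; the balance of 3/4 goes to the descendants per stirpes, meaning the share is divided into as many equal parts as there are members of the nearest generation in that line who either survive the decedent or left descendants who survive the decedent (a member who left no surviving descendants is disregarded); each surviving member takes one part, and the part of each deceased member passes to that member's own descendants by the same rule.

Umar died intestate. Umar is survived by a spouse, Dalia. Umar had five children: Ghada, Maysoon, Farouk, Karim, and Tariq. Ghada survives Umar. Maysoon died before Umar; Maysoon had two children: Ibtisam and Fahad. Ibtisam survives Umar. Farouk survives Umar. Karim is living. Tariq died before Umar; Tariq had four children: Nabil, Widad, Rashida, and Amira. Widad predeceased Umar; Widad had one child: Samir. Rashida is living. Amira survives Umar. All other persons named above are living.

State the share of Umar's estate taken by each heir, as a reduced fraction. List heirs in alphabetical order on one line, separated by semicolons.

Amira 3/80; Dalia 1/4; Fahad 3/40; Farouk 3/20; Ghada 3/20; Ibtisam 3/40; Karim 3/20; Nabil 3/80; Rashida 3/80; Samir 3/80

Dalia, as surviving spouse, takes 1/4.
The remaining 3/4 passes to Umar's descendants per stirpes.
The 3/4 is divided into 5 equal shares of 3/20 among Ghada, Maysoon, Farouk, Karim, Tariq.
Ghada is living and takes 3/20.
Maysoon predeceased; the 3/20 allotted to Maysoon's branch passes to Maysoon's issue by representation.
The 3/20 is divided into 2 equal shares of 3/40 among Ibtisam, Fahad.
Ibtisam is living and takes 3/40.
Fahad is living and takes 3/40.
Farouk is living and takes 3/20.
Karim is living and takes 3/20.
Tariq predeceased; the 3/20 allotted to Tariq's branch passes to Tariq's issue by representation.
The 3/20 is divided into 4 equal shares of 3/80 among Nabil, Widad, Rashida, Amira.
Nabil is living and takes 3/80.
Widad predeceased; the 3/80 allotted to Widad's branch passes to Widad's issue by representation.
Samir is the sole taker at this level and receives the full 3/80.
Rashida is living and takes 3/80.
Amira is living and takes 3/80.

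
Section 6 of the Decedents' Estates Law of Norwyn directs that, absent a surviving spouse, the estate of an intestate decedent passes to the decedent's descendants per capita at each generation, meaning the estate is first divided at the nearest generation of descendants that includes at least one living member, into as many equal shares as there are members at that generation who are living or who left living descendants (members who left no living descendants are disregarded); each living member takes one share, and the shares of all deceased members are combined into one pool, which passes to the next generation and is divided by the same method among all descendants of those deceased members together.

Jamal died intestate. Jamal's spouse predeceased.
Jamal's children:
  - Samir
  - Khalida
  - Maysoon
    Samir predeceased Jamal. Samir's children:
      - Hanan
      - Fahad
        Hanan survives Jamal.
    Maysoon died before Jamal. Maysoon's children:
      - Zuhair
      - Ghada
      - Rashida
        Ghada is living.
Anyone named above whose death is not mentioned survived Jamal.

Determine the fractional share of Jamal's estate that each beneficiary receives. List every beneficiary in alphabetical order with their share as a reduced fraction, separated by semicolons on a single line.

There is no surviving spouse, so the entire estate passes to Jamal's descendants per capita at each generation.
At generation 1 (Samir, Khalida, Maysoon) there are 3 shares of (1)/3 = 1/3 each.
Living: Khalida — each takes 1/3.
Deceased: Samir and Maysoon. Their combined 2/3 is pooled and carried to generation 2.
At generation 2 (Hanan, Fahad, Zuhair, Ghada, Rashida) there are 5 shares of (2/3)/5 = 2/15 each.
Living: Hanan, Fahad, Zuhair, Ghada, and Rashida — each takes 2/15.

Fahad 2/15; Ghada 2/15; Hanan 2/15; Khalida 1/3; Rashida 2/15; Zuhair 2/15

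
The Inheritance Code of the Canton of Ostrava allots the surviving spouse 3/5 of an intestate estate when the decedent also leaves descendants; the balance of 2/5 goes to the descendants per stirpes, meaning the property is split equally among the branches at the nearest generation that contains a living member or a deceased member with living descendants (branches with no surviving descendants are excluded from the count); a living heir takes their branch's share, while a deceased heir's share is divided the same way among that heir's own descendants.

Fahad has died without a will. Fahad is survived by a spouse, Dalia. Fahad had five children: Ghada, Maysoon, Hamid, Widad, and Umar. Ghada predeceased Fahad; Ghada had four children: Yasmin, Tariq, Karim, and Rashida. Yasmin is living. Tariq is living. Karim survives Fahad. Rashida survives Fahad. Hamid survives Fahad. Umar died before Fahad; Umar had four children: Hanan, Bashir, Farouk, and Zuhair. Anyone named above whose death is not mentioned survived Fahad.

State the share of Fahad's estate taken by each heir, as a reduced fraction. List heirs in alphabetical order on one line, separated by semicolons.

Dalia, as surviving spouse, takes 3/5.
The remaining 2/5 passes to Fahad's descendants per stirpes.
The 2/5 is divided into 5 equal shares of 2/25 among Ghada, Maysoon, Hamid, Widad, Umar.
Ghada predeceased; the 2/25 allotted to Ghada's branch passes to Ghada's issue by representation.
The 2/25 is divided into 4 equal shares of 1/50 among Yasmin, Tariq, Karim, Rashida.
Yasmin is living and takes 1/50.
Tariq is living and takes 1/50.
Karim is living and takes 1/50.
Rashida is living and takes 1/50.
Maysoon is living and takes 2/25.
Hamid is living and takes 2/25.
Widad is living and takes 2/25.
Umar predeceased; the 2/25 allotted to Umar's branch passes to Umar's issue by representation.
The 2/25 is divided into 4 equal shares of 1/50 among Hanan, Bashir, Farouk, Zuhair.
Hanan is living and takes 1/50.
Bashir is living and takes 1/50.
Farouk is living and takes 1/50.
Zuhair is living and takes 1/50.

Bashir 1/50; Dalia 3/5; Farouk 1/50; Hamid 2/25; Hanan 1/50; Karim 1/50; Maysoon 2/25; Rashida 1/50; Tariq 1/50; Widad 2/25; Yasmin 1/50; Zuhair 1/50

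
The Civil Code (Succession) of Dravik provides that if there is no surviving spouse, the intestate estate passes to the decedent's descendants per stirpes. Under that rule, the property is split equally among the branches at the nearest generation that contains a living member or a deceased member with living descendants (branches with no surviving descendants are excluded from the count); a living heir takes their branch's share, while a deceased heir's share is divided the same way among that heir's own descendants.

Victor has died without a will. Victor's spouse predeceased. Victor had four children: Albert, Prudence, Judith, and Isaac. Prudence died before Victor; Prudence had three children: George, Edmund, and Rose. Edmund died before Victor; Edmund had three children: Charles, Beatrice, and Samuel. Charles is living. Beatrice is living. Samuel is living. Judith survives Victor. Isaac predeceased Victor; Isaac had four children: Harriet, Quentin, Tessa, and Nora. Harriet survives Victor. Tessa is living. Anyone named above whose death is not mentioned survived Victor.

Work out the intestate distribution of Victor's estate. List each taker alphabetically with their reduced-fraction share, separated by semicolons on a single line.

Albert 1/4; Beatrice 1/36; Charles 1/36; George 1/12; Harriet 1/16; Judith 1/4; Nora 1/16; Quentin 1/16; Rose 1/12; Samuel 1/36; Tessa 1/16

There is no surviving spouse, so the entire estate passes to Victor's descendants per stirpes.
The estate is divided into 4 equal shares of 1/4 among Albert, Prudence, Judith, Isaac.
Albert is living and takes 1/4.
Prudence predeceased; the 1/4 allotted to Prudence's branch passes to Prudence's issue by representation.
The 1/4 is divided into 3 equal shares of 1/12 among George, Edmund, Rose.
George is living and takes 1/12.
Edmund predeceased; the 1/12 allotted to Edmund's branch passes to Edmund's issue by representation.
The 1/12 is divided into 3 equal shares of 1/36 among Charles, Beatrice, Samuel.
Charles is living and takes 1/36.
Beatrice is living and takes 1/36.
Samuel is living and takes 1/36.
Rose is living and takes 1/12.
Judith is living and takes 1/4.
Isaac predeceased; the 1/4 allotted to Isaac's branch passes to Isaac's issue by representation.
The 1/4 is divided into 4 equal shares of 1/16 among Harriet, Quentin, Tessa, Nora.
Harriet is living and takes 1/16.
Quentin is living and takes 1/16.
Tessa is living and takes 1/16.
Nora is living and takes 1/16.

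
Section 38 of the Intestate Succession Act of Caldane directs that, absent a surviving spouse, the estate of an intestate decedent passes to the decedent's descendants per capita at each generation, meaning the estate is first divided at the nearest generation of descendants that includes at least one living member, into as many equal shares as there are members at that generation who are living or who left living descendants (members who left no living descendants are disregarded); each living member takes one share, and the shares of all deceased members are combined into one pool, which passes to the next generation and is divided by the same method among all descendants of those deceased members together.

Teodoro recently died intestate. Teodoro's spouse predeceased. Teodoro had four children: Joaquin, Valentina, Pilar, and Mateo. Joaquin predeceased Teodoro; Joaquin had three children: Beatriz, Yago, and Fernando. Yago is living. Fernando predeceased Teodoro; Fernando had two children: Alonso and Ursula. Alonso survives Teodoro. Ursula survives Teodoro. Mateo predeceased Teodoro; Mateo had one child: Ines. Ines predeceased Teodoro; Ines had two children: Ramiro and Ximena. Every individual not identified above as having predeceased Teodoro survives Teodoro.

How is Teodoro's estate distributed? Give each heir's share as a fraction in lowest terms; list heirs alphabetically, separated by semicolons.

Alonso 1/16; Beatriz 1/8; Pilar 1/4; Ramiro 1/16; Ursula 1/16; Valentina 1/4; Ximena 1/16; Yago 1/8

There is no surviving spouse, so the entire estate passes to Teodoro's descendants per capita at each generation.
At generation 1 (Joaquin, Valentina, Pilar, Mateo) there are 4 shares of (1)/4 = 1/4 each.
Living: Valentina and Pilar — each takes 1/4.
Deceased: Joaquin and Mateo. Their combined 1/2 is pooled and carried to generation 2.
At generation 2 (Beatriz, Yago, Fernando, Ines) there are 4 shares of (1/2)/4 = 1/8 each.
Living: Beatriz and Yago — each takes 1/8.
Deceased: Fernando and Ines. Their combined 1/4 is pooled and carried to generation 3.
At generation 3 (Alonso, Ursula, Ramiro, Ximena) there are 4 shares of (1/4)/4 = 1/16 each.
Living: Alonso, Ursula, Ramiro, and Ximena — each takes 1/16.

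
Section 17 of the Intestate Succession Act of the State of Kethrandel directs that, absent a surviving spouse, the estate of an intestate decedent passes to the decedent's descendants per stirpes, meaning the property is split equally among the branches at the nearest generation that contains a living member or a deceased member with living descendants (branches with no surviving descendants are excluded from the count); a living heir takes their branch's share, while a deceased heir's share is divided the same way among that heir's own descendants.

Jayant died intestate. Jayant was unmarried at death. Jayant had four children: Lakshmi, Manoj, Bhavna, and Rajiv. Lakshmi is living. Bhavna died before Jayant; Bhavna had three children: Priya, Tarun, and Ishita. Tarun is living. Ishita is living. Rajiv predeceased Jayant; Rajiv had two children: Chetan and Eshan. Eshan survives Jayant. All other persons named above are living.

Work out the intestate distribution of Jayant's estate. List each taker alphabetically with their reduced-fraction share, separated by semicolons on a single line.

Chetan 1/8; Eshan 1/8; Ishita 1/12; Lakshmi 1/4; Manoj 1/4; Priya 1/12; Tarun 1/12

There is no surviving spouse, so the entire estate passes to Jayant's descendants per stirpes.
The estate is divided into 4 equal shares of 1/4 among Lakshmi, Manoj, Bhavna, Rajiv.
Lakshmi is living and takes 1/4.
Manoj is living and takes 1/4.
Bhavna predeceased; the 1/4 allotted to Bhavna's branch passes to Bhavna's issue by representation.
The 1/4 is divided into 3 equal shares of 1/12 among Priya, Tarun, Ishita.
Priya is living and takes 1/12.
Tarun is living and takes 1/12.
Ishita is living and takes 1/12.
Rajiv predeceased; the 1/4 allotted to Rajiv's branch passes to Rajiv's issue by representation.
The 1/4 is divided into 2 equal shares of 1/8 among Chetan, Eshan.
Chetan is living and takes 1/8.
Eshan is living and takes 1/8.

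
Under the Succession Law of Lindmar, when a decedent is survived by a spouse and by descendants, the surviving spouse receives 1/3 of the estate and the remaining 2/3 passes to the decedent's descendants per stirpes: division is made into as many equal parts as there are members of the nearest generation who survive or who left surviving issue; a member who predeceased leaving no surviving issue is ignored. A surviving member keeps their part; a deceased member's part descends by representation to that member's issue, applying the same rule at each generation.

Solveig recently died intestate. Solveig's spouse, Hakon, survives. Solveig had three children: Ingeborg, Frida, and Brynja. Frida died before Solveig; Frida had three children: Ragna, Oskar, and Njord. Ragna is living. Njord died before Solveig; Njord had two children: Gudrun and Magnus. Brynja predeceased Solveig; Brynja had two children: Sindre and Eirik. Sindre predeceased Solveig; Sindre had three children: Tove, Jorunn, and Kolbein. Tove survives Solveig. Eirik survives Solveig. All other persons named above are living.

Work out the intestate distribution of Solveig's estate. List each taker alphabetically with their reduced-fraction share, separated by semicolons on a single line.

Eirik 1/9; Gudrun 1/27; Hakon 1/3; Ingeborg 2/9; Jorunn 1/27; Kolbein 1/27; Magnus 1/27; Oskar 2/27; Ragna 2/27; Tove 1/27

Hakon, as surviving spouse, takes 1/3.
The remaining 2/3 passes to Solveig's descendants per stirpes.
The 2/3 is divided into 3 equal shares of 2/9 among Ingeborg, Frida, Brynja.
Ingeborg is living and takes 2/9.
Frida predeceased; the 2/9 allotted to Frida's branch passes to Frida's issue by representation.
The 2/9 is divided into 3 equal shares of 2/27 among Ragna, Oskar, Njord.
Ragna is living and takes 2/27.
Oskar is living and takes 2/27.
Njord predeceased; the 2/27 allotted to Njord's branch passes to Njord's issue by representation.
The 2/27 is divided into 2 equal shares of 1/27 among Gudrun, Magnus.
Gudrun is living and takes 1/27.
Magnus is living and takes 1/27.
Brynja predeceased; the 2/9 allotted to Brynja's branch passes to Brynja's issue by representation.
The 2/9 is divided into 2 equal shares of 1/9 among Sindre, Eirik.
Sindre predeceased; the 1/9 allotted to Sindre's branch passes to Sindre's issue by representation.
The 1/9 is divided into 3 equal shares of 1/27 among Tove, Jorunn, Kolbein.
Tove is living and takes 1/27.
Jorunn is living and takes 1/27.
Kolbein is living and takes 1/27.
Eirik is living and takes 1/9.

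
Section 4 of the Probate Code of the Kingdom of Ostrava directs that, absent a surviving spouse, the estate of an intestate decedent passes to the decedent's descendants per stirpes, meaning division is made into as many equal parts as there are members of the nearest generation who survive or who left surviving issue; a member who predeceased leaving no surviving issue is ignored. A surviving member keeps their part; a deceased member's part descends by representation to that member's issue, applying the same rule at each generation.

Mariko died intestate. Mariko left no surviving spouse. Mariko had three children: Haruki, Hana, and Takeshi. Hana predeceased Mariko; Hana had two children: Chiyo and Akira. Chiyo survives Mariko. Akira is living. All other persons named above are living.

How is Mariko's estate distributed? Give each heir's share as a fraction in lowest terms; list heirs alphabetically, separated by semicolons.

There is no surviving spouse, so the entire estate passes to Mariko's descendants per stirpes.
The estate is divided into 3 equal shares of 1/3 among Haruki, Hana, Takeshi.
Haruki is living and takes 1/3.
Hana predeceased; the 1/3 allotted to Hana's branch passes to Hana's issue by representation.
The 1/3 is divided into 2 equal shares of 1/6 among Chiyo, Akira.
Chiyo is living and takes 1/6.
Akira is living and takes 1/6.
Takeshi is living and takes 1/3.

Akira 1/6; Chiyo 1/6; Haruki 1/3; Takeshi 1/3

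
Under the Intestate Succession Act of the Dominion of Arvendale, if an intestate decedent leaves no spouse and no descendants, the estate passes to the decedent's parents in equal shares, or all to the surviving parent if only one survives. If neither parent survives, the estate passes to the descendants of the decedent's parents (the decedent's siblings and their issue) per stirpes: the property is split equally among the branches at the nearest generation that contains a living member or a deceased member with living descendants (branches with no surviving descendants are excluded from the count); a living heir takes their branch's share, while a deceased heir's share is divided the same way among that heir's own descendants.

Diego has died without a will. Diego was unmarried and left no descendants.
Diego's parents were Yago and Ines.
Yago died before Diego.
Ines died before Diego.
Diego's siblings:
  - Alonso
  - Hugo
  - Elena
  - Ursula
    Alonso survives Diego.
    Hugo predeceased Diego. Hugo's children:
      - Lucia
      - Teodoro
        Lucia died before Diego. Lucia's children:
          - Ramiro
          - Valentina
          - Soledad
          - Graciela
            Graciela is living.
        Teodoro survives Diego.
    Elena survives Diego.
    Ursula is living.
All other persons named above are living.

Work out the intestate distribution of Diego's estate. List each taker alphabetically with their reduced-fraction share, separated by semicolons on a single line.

Neither parent survives and there are no descendants, so the estate passes to Diego's siblings and their issue per stirpes.
The estate is divided into 4 equal shares of 1/4 among Alonso, Hugo, Elena, Ursula.
Alonso is living and takes 1/4.
Hugo predeceased; the 1/4 allotted to Hugo's branch passes to Hugo's issue by representation.
The 1/4 is divided into 2 equal shares of 1/8 among Lucia, Teodoro.
Lucia predeceased; the 1/8 allotted to Lucia's branch passes to Lucia's issue by representation.
The 1/8 is divided into 4 equal shares of 1/32 among Ramiro, Valentina, Soledad, Graciela.
Ramiro is living and takes 1/32.
Valentina is living and takes 1/32.
Soledad is living and takes 1/32.
Graciela is living and takes 1/32.
Teodoro is living and takes 1/8.
Elena is living and takes 1/4.
Ursula is living and takes 1/4.

Alonso 1/4; Elena 1/4; Graciela 1/32; Ramiro 1/32; Soledad 1/32; Teodoro 1/8; Ursula 1/4; Valentina 1/32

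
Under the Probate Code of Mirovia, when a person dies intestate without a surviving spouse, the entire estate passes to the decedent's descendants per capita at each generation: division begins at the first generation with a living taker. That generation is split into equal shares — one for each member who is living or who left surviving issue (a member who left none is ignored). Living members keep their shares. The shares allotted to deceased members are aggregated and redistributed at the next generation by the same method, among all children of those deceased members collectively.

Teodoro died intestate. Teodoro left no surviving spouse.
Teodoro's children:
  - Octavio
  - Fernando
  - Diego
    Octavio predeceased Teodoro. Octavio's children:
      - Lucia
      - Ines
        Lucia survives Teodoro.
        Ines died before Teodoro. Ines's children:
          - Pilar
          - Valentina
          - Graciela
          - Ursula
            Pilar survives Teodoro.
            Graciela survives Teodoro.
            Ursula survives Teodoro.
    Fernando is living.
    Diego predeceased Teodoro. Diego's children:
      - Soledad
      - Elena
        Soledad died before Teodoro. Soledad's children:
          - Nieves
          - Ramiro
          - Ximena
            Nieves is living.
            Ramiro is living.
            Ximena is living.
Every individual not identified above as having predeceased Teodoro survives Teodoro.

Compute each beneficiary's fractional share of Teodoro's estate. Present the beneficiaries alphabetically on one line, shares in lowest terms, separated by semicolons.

There is no surviving spouse, so the entire estate passes to Teodoro's descendants per capita at each generation.
At generation 1 (Octavio, Fernando, Diego) there are 3 shares of (1)/3 = 1/3 each.
Living: Fernando — each takes 1/3.
Deceased: Octavio and Diego. Their combined 2/3 is pooled and carried to generation 2.
At generation 2 (Lucia, Ines, Soledad, Elena) there are 4 shares of (2/3)/4 = 1/6 each.
Living: Lucia and Elena — each takes 1/6.
Deceased: Ines and Soledad. Their combined 1/3 is pooled and carried to generation 3.
At generation 3 (Pilar, Valentina, Graciela, Ursula, Nieves, Ramiro, Ximena) there are 7 shares of (1/3)/7 = 1/21 each.
Living: Pilar, Valentina, Graciela, Ursula, Nieves, Ramiro, and Ximena — each takes 1/21.

Elena 1/6; Fernando 1/3; Graciela 1/21; Lucia 1/6; Nieves 1/21; Pilar 1/21; Ramiro 1/21; Ursula 1/21; Valentina 1/21; Ximena 1/21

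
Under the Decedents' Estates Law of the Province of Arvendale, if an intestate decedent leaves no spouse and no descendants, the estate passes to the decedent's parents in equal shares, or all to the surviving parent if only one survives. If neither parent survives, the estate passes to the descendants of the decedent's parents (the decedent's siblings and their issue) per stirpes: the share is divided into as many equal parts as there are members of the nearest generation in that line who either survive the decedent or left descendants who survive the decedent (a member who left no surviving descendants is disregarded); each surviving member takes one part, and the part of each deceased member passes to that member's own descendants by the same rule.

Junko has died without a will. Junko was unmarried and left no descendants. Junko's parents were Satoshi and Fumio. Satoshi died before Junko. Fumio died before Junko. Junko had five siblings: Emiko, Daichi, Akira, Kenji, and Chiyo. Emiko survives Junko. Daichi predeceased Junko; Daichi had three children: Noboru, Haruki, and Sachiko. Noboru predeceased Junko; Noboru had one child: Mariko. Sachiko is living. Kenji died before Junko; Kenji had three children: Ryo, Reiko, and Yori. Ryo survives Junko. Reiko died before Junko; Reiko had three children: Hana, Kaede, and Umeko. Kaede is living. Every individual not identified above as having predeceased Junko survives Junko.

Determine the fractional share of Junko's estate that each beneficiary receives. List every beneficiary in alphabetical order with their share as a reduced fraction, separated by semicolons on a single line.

Neither parent survives and there are no descendants, so the estate passes to Junko's siblings and their issue per stirpes.
The estate is divided into 5 equal shares of 1/5 among Emiko, Daichi, Akira, Kenji, Chiyo.
Emiko is living and takes 1/5.
Daichi predeceased; the 1/5 allotted to Daichi's branch passes to Daichi's issue by representation.
The 1/5 is divided into 3 equal shares of 1/15 among Noboru, Haruki, Sachiko.
Noboru predeceased; the 1/15 allotted to Noboru's branch passes to Noboru's issue by representation.
Mariko is the sole taker at this level and receives the full 1/15.
Haruki is living and takes 1/15.
Sachiko is living and takes 1/15.
Akira is living and takes 1/5.
Kenji predeceased; the 1/5 allotted to Kenji's branch passes to Kenji's issue by representation.
The 1/5 is divided into 3 equal shares of 1/15 among Ryo, Reiko, Yori.
Ryo is living and takes 1/15.
Reiko predeceased; the 1/15 allotted to Reiko's branch passes to Reiko's issue by representation.
The 1/15 is divided into 3 equal shares of 1/45 among Hana, Kaede, Umeko.
Hana is living and takes 1/45.
Kaede is living and takes 1/45.
Umeko is living and takes 1/45.
Yori is living and takes 1/15.
Chiyo is living and takes 1/5.

Akira 1/5; Chiyo 1/5; Emiko 1/5; Hana 1/45; Haruki 1/15; Kaede 1/45; Mariko 1/15; Ryo 1/15; Sachiko 1/15; Umeko 1/45; Yori 1/15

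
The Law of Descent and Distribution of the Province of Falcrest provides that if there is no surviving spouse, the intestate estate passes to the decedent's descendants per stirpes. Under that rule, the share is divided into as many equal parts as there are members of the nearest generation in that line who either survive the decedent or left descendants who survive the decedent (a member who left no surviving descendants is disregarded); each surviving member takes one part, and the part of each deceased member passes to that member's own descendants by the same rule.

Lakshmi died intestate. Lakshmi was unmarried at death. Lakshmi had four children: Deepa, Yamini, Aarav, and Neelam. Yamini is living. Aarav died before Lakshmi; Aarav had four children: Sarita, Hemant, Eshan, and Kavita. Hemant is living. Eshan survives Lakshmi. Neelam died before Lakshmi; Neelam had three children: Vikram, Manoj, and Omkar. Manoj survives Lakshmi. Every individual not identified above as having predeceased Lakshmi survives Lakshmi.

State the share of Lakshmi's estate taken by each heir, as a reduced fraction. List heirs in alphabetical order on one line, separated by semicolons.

There is no surviving spouse, so the entire estate passes to Lakshmi's descendants per stirpes.
The estate is divided into 4 equal shares of 1/4 among Deepa, Yamini, Aarav, Neelam.
Deepa is living and takes 1/4.
Yamini is living and takes 1/4.
Aarav predeceased; the 1/4 allotted to Aarav's branch passes to Aarav's issue by representation.
The 1/4 is divided into 4 equal shares of 1/16 among Sarita, Hemant, Eshan, Kavita.
Sarita is living and takes 1/16.
Hemant is living and takes 1/16.
Eshan is living and takes 1/16.
Kavita is living and takes 1/16.
Neelam predeceased; the 1/4 allotted to Neelam's branch passes to Neelam's issue by representation.
The 1/4 is divided into 3 equal shares of 1/12 among Vikram, Manoj, Omkar.
Vikram is living and takes 1/12.
Manoj is living and takes 1/12.
Omkar is living and takes 1/12.

Deepa 1/4; Eshan 1/16; Hemant 1/16; Kavita 1/16; Manoj 1/12; Omkar 1/12; Sarita 1/16; Vikram 1/12; Yamini 1/4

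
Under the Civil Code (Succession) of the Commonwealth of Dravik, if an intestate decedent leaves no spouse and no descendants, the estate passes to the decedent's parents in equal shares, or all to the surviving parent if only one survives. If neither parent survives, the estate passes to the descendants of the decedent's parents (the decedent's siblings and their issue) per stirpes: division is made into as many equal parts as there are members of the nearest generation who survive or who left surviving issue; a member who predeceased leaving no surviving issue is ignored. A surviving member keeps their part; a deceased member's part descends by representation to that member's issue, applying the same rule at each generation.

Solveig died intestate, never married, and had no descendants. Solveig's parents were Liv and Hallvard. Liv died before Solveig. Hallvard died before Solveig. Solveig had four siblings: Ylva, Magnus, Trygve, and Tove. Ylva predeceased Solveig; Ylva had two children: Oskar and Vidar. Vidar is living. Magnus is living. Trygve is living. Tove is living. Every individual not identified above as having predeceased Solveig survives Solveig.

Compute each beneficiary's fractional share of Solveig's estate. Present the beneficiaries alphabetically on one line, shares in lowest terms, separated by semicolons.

Magnus 1/4; Oskar 1/8; Tove 1/4; Trygve 1/4; Vidar 1/8

Neither parent survives and there are no descendants, so the estate passes to Solveig's siblings and their issue per stirpes.
The estate is divided into 4 equal shares of 1/4 among Ylva, Magnus, Trygve, Tove.
Ylva predeceased; the 1/4 allotted to Ylva's branch passes to Ylva's issue by representation.
The 1/4 is divided into 2 equal shares of 1/8 among Oskar, Vidar.
Oskar is living and takes 1/8.
Vidar is living and takes 1/8.
Magnus is living and takes 1/4.
Trygve is living and takes 1/4.
Tove is living and takes 1/4.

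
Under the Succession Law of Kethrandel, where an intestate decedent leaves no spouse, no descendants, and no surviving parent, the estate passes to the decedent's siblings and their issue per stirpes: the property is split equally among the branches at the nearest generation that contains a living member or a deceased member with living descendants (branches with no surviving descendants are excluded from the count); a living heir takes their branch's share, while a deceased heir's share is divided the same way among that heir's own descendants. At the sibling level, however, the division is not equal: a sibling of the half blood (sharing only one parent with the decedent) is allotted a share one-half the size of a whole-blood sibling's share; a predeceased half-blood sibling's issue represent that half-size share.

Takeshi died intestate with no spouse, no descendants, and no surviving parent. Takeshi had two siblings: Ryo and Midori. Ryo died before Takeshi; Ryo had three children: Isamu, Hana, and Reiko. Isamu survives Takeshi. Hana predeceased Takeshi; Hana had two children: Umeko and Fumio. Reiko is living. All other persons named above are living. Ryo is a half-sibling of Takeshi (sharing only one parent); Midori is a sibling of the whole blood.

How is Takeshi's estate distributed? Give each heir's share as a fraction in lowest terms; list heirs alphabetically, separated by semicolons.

No spouse, descendants, or parent survives, so the estate passes to Takeshi's siblings per stirpes.
Half-blood siblings count for one-half the weight of whole-blood siblings at the initial division.
Dividing 1 in proportion to weights (total weight 3/2): Ryo (weight 1/2) → 1/3; Midori (weight 1) → 2/3.
Ryo predeceased; the 1/3 allotted to Ryo's branch passes to Ryo's issue by representation.
The 1/3 is divided into 3 equal shares of 1/9 among Isamu, Hana, Reiko.
Isamu is living and takes 1/9.
Hana predeceased; the 1/9 allotted to Hana's branch passes to Hana's issue by representation.
The 1/9 is divided into 2 equal shares of 1/18 among Umeko, Fumio.
Umeko is living and takes 1/18.
Fumio is living and takes 1/18.
Reiko is living and takes 1/9.
Midori is living and takes 2/3.

Fumio 1/18; Isamu 1/9; Midori 2/3; Reiko 1/9; Umeko 1/18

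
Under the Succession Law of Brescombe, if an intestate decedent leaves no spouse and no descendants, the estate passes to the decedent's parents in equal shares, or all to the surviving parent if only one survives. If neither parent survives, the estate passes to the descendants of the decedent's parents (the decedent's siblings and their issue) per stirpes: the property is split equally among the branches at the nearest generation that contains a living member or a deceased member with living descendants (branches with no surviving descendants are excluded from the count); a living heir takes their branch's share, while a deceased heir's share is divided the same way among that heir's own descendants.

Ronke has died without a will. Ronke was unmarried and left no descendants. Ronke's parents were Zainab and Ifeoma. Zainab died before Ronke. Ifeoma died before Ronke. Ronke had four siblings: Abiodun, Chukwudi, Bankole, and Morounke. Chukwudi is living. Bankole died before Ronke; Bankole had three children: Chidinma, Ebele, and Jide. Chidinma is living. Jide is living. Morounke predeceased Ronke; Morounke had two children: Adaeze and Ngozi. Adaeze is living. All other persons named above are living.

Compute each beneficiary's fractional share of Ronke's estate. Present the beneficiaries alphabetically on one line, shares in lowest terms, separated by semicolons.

Neither parent survives and there are no descendants, so the estate passes to Ronke's siblings and their issue per stirpes.
The estate is divided into 4 equal shares of 1/4 among Abiodun, Chukwudi, Bankole, Morounke.
Abiodun is living and takes 1/4.
Chukwudi is living and takes 1/4.
Bankole predeceased; the 1/4 allotted to Bankole's branch passes to Bankole's issue by representation.
The 1/4 is divided into 3 equal shares of 1/12 among Chidinma, Ebele, Jide.
Chidinma is living and takes 1/12.
Ebele is living and takes 1/12.
Jide is living and takes 1/12.
Morounke predeceased; the 1/4 allotted to Morounke's branch passes to Morounke's issue by representation.
The 1/4 is divided into 2 equal shares of 1/8 among Adaeze, Ngozi.
Adaeze is living and takes 1/8.
Ngozi is living and takes 1/8.

Abiodun 1/4; Adaeze 1/8; Chidinma 1/12; Chukwudi 1/4; Ebele 1/12; Jide 1/12; Ngozi 1/8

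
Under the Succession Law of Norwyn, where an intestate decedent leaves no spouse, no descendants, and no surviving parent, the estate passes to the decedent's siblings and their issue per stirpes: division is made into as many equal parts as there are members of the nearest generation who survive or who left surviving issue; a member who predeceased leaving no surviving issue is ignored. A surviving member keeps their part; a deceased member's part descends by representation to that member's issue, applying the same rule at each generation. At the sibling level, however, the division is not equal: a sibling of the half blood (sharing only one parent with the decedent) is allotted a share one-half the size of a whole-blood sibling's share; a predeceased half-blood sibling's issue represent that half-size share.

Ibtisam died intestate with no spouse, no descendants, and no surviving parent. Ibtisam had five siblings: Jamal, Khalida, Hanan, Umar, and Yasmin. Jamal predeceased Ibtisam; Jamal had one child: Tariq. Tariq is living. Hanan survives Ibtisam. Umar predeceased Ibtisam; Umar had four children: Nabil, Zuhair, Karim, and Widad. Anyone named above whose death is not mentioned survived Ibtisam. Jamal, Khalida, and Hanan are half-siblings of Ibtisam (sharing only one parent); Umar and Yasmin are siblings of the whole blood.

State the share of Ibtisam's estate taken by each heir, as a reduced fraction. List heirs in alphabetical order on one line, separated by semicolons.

Hanan 1/7; Karim 1/14; Khalida 1/7; Nabil 1/14; Tariq 1/7; Widad 1/14; Yasmin 2/7; Zuhair 1/14

No spouse, descendants, or parent survives, so the estate passes to Ibtisam's siblings per stirpes.
Half-blood siblings count for one-half the weight of whole-blood siblings at the initial division.
Dividing 1 in proportion to weights (total weight 7/2): Jamal (weight 1/2) → 1/7; Khalida (weight 1/2) → 1/7; Hanan (weight 1/2) → 1/7; Umar (weight 1) → 2/7; Yasmin (weight 1) → 2/7.
Jamal predeceased; the 1/7 allotted to Jamal's branch passes to Jamal's issue by representation.
Tariq is the sole taker at this level and receives the full 1/7.
Khalida is living and takes 1/7.
Hanan is living and takes 1/7.
Umar predeceased; the 2/7 allotted to Umar's branch passes to Umar's issue by representation.
The 2/7 is divided into 4 equal shares of 1/14 among Nabil, Zuhair, Karim, Widad.
Nabil is living and takes 1/14.
Zuhair is living and takes 1/14.
Karim is living and takes 1/14.
Widad is living and takes 1/14.
Yasmin is living and takes 2/7.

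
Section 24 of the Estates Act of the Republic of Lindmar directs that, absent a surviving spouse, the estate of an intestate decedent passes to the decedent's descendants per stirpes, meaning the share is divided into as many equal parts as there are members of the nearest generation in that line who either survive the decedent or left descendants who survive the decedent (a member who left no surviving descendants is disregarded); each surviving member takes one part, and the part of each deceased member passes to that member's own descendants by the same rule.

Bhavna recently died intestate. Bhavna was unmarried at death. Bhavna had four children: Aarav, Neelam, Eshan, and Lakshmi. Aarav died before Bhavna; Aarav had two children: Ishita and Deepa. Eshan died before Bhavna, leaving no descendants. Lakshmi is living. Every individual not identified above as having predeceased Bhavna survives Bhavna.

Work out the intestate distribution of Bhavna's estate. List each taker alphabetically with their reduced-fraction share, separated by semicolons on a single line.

There is no surviving spouse, so the entire estate passes to Bhavna's descendants per stirpes.
Eshan left no surviving issue, so that branch lapses and is disregarded.
The estate is divided into 3 equal shares of 1/3 among Aarav, Neelam, Lakshmi.
Aarav predeceased; the 1/3 allotted to Aarav's branch passes to Aarav's issue by representation.
The 1/3 is divided into 2 equal shares of 1/6 among Ishita, Deepa.
Ishita is living and takes 1/6.
Deepa is living and takes 1/6.
Neelam is living and takes 1/3.
Lakshmi is living and takes 1/3.

Deepa 1/6; Ishita 1/6; Lakshmi 1/3; Neelam 1/3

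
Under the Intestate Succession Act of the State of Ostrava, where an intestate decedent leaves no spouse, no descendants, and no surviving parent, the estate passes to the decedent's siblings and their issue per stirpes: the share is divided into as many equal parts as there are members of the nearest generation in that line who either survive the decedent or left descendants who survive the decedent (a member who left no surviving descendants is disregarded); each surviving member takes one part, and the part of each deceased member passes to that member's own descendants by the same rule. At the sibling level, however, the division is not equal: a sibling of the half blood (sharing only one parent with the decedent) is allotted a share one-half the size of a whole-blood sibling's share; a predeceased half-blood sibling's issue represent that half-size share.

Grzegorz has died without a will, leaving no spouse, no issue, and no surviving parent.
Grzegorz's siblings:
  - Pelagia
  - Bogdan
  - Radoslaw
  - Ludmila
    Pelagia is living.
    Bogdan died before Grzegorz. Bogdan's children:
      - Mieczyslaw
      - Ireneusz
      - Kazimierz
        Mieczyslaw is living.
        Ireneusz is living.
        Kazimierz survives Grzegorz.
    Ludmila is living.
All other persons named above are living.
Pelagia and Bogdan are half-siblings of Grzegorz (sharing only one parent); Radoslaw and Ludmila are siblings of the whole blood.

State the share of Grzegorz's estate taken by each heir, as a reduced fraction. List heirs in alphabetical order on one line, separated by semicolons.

Ireneusz 1/18; Kazimierz 1/18; Ludmila 1/3; Mieczyslaw 1/18; Pelagia 1/6; Radoslaw 1/3

No spouse, descendants, or parent survives, so the estate passes to Grzegorz's siblings per stirpes.
Half-blood siblings count for one-half the weight of whole-blood siblings at the initial division.
Dividing 1 in proportion to weights (total weight 3): Pelagia (weight 1/2) → 1/6; Bogdan (weight 1/2) → 1/6; Radoslaw (weight 1) → 1/3; Ludmila (weight 1) → 1/3.
Pelagia is living and takes 1/6.
Bogdan predeceased; the 1/6 allotted to Bogdan's branch passes to Bogdan's issue by representation.
The 1/6 is divided into 3 equal shares of 1/18 among Mieczyslaw, Ireneusz, Kazimierz.
Mieczyslaw is living and takes 1/18.
Ireneusz is living and takes 1/18.
Kazimierz is living and takes 1/18.
Radoslaw is living and takes 1/3.
Ludmila is living and takes 1/3.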